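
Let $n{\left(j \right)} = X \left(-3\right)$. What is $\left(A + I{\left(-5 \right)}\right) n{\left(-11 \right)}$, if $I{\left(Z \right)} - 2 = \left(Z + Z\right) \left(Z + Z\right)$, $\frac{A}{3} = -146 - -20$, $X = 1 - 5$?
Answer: $-3312$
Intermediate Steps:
$X = -4$ ($X = 1 - 5 = -4$)
$n{\left(j \right)} = 12$ ($n{\left(j \right)} = \left(-4\right) \left(-3\right) = 12$)
$A = -378$ ($A = 3 \left(-146 - -20\right) = 3 \left(-146 + 20\right) = 3 \left(-126\right) = -378$)
$I{\left(Z \right)} = 2 + 4 Z^{2}$ ($I{\left(Z \right)} = 2 + \left(Z + Z\right) \left(Z + Z\right) = 2 + 2 Z 2 Z = 2 + 4 Z^{2}$)
$\left(A + I{\left(-5 \right)}\right) n{\left(-11 \right)} = \left(-378 + \left(2 + 4 \left(-5\right)^{2}\right)\right) 12 = \left(-378 + \left(2 + 4 \cdot 25\right)\right) 12 = \left(-378 + \left(2 + 100\right)\right) 12 = \left(-378 + 102\right) 12 = \left(-276\right) 12 = -3312$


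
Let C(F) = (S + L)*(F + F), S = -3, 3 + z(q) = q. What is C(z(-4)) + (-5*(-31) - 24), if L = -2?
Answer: 201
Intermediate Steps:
z(q) = -3 + q
C(F) = -10*F (C(F) = (-3 - 2)*(F + F) = -10*F)
C(z(-4)) + (-5*(-31) - 24) = -10*(-3 - 4) + (-5*(-31) - 24) = -10*(-7) + (155 - 24) = 70 + 131 = 201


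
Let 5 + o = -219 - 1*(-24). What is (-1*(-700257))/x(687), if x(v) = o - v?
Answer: -700257/887 ≈ -789.47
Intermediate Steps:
o = -200 (o = -5 + (-219 - 1*(-24)) = -5 + (-219 + 24) = -5 - 195 = -200)
x(v) = -200 - v
(-1*(-700257))/x(687) = (-1*(-700257))/(-200 - 1*687) = 700257/(-200 - 687) = 700257/(-887) = 700257*(-1/887) = -700257/887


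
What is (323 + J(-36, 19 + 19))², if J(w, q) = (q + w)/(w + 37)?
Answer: 105625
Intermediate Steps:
J(w, q) = (q + w)/(37 + w)
(323 + J(-36, 19 + 19))² = (323 + ((19 + 19) - 36)/(37 - 36))² = (323 + (38 - 36)/1)² = (323 + 1*2)² = (323 + 2)² = 325² = 105625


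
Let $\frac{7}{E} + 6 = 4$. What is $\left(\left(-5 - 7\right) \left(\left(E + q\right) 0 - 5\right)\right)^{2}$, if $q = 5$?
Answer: $3600$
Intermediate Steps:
$E = - \frac{7}{2}$ ($E = \frac{7}{-6 + 4} = \frac{7}{-2} = 7 \left(- \frac{1}{2}\right) = - \frac{7}{2} \approx -3.5$)
$\left(\left(-5 - 7\right) \left(\left(E + q\right) 0 - 5\right)\right)^{2} = \left(\left(-5 - 7\right) \left(\left(- \frac{7}{2} + 5\right) 0 - 5\right)\right)^{2} = \left(\left(-5 - 7\right) \left(\frac{3}{2} \cdot 0 - 5\right)\right)^{2} = \left(- 12 \left(0 - 5\right)\right)^{2} = \left(\left(-12\right) \left(-5\right)\right)^{2} = 60^{2} = 3600$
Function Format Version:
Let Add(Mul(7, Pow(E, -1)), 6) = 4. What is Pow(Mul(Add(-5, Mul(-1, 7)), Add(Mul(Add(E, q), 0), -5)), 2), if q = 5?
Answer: 3600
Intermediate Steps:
E = Rational(-7, 2) (E = Mul(7, Pow(Add(-6, 4), -1)) = Mul(7, Pow(-2, -1)) = Mul(7, Rational(-1, 2)) = Rational(-7, 2) ≈ -3.5000)
Pow(Mul(Add(-5, Mul(-1, 7)), Add(Mul(Add(E, q), 0), -5)), 2) = Pow(Mul(Add(-5, Mul(-1, 7)), Add(Mul(Add(Rational(-7, 2), 5), 0), -5)), 2) = Pow(Mul(Add(-5, -7), Add(Mul(Rational(3, 2), 0), -5)), 2) = Pow(Mul(-12, Add(0, -5)), 2) = Pow(Mul(-12, -5), 2) = Pow(60, 2) = 3600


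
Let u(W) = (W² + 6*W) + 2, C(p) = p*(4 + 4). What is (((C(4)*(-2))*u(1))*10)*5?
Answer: -28800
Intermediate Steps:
C(p) = 8*p (C(p) = p*8 = 8*p)
u(W) = 2 + W² + 6*W
(((C(4)*(-2))*u(1))*10)*5 = ((((8*4)*(-2))*(2 + 1² + 6*1))*10)*5 = (((32*(-2))*(2 + 1 + 6))*10)*5 = (-64*9*10)*5 = -576*10*5 = -5760*5 = -28800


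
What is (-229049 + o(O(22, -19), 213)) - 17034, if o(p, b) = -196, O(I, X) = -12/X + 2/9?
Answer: -246279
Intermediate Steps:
O(I, X) = 2/9 - 12/X (O(I, X) = -12/X + 2*(1/9) = -12/X + 2/9 = 2/9 - 12/X)
(-229049 + o(O(22, -19), 213)) - 17034 = (-229049 - 196) - 17034 = -229245 - 17034 = -246279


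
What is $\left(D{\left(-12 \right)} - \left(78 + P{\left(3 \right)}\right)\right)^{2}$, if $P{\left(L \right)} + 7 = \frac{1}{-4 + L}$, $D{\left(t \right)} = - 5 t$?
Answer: $100$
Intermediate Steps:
$P{\left(L \right)} = -7 + \frac{1}{-4 + L}$
$\left(D{\left(-12 \right)} - \left(78 + P{\left(3 \right)}\right)\right)^{2} = \left(\left(-5\right) \left(-12\right) - \left(78 + \frac{29 - 21}{-4 + 3}\right)\right)^{2} = \left(60 - \left(78 + \frac{29 - 21}{-1}\right)\right)^{2} = \left(60 - \left(78 - 8\right)\right)^{2} = \left(60 - 70\right)^{2} = \left(-10\right)^{2} = 100$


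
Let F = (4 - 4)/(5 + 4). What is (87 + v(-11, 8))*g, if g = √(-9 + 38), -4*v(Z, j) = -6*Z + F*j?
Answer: 141*√29/2 ≈ 379.65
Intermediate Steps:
F = 0 (F = 0/9 = 0*(⅑) = 0)
v(Z, j) = 3*Z/2 (v(Z, j) = -(-6*Z + 0*j)/4 = -(-6*Z + 0)/4 = -(-3)*Z/2 = 3*Z/2)
g = √29 ≈ 5.3852
(87 + v(-11, 8))*g = (87 + (3/2)*(-11))*√29 = (87 - 33/2)*√29 = 141*√29/2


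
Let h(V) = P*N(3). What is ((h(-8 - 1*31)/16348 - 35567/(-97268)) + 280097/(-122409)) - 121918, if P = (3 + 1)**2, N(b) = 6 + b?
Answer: -88549847562975553/726295195332 ≈ -1.2192e+5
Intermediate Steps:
P = 16 (P = 4**2 = 16)
h(V) = 144 (h(V) = 16*(6 + 3) = 16*9 = 144)
((h(-8 - 1*31)/16348 - 35567/(-97268)) + 280097/(-122409)) - 121918 = ((144/16348 - 35567/(-97268)) + 280097/(-122409)) - 121918 = ((144*(1/16348) - 35567*(-1/97268)) + 280097*(-1/122409)) - 121918 = ((36/4087 + 35567/97268) - 280097/122409) - 121918 = (148863977/397534316 - 280097/122409) - 121918 = -1389938488777/726295195332 - 121918 = -88549847562975553/726295195332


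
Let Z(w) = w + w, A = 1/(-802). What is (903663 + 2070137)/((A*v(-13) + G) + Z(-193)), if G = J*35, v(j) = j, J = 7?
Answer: -2384987600/113069 ≈ -21093.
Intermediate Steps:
A = -1/802 ≈ -0.0012469
G = 245 (G = 7*35 = 245)
Z(w) = 2*w
(903663 + 2070137)/((A*v(-13) + G) + Z(-193)) = (903663 + 2070137)/((-1/802*(-13) + 245) + 2*(-193)) = 2973800/((13/802 + 245) - 386) = 2973800/(196503/802 - 386) = 2973800/(-113069/802) = 2973800*(-802/113069) = -2384987600/113069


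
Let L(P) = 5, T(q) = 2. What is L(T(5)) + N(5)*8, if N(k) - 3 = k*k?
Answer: 229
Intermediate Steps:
N(k) = 3 + k² (N(k) = 3 + k*k = 3 + k²)
L(T(5)) + N(5)*8 = 5 + (3 + 5²)*8 = 5 + (3 + 25)*8 = 5 + 28*8 = 5 + 224 = 229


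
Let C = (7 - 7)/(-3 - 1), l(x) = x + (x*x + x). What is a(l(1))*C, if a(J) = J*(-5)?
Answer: 0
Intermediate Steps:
l(x) = x² + 2*x (l(x) = x + (x² + x) = x + (x + x²) = x² + 2*x)
a(J) = -5*J
C = 0 (C = 0/(-4) = 0*(-¼) = 0)
a(l(1))*C = -5*(2 + 1)*0 = -5*3*0 = -15*0 = 0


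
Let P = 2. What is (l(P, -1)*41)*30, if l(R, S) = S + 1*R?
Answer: 1230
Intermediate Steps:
l(R, S) = R + S (l(R, S) = S + R = R + S)
(l(P, -1)*41)*30 = ((2 - 1)*41)*30 = (1*41)*30 = 41*30 = 1230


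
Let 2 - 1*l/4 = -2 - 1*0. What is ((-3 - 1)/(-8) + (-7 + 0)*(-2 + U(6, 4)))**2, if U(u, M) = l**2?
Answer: 12638025/4 ≈ 3.1595e+6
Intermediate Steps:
l = 16 (l = 8 - 4*(-2 - 1*0) = 8 - 4*(-2 + 0) = 8 - 4*(-2) = 8 + 8 = 16)
U(u, M) = 256 (U(u, M) = 16**2 = 256)
((-3 - 1)/(-8) + (-7 + 0)*(-2 + U(6, 4)))**2 = ((-3 - 1)/(-8) + (-7 + 0)*(-2 + 256))**2 = (-4*(-1/8) - 7*254)**2 = (1/2 - 1778)**2 = (-3555/2)**2 = 12638025/4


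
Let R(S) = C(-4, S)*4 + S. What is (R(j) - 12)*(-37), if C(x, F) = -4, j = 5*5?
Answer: 111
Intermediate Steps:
j = 25
R(S) = -16 + S (R(S) = -4*4 + S = -16 + S)
(R(j) - 12)*(-37) = ((-16 + 25) - 12)*(-37) = (9 - 12)*(-37) = -3*(-37) = 111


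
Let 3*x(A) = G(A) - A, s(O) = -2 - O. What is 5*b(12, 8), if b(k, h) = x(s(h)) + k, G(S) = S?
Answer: 60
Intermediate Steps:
x(A) = 0 (x(A) = (A - A)/3 = (⅓)*0 = 0)
b(k, h) = k (b(k, h) = 0 + k = k)
5*b(12, 8) = 5*12 = 60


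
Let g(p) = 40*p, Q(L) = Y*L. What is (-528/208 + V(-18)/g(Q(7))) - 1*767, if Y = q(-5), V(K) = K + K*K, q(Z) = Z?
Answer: -7004789/9100 ≈ -769.76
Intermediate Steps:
V(K) = K + K**2
Y = -5
Q(L) = -5*L
(-528/208 + V(-18)/g(Q(7))) - 1*767 = (-528/208 + (-18*(1 - 18))/((40*(-5*7)))) - 1*767 = (-528*1/208 + (-18*(-17))/((40*(-35)))) - 767 = (-33/13 + 306/(-1400)) - 767 = (-33/13 + 306*(-1/1400)) - 767 = (-33/13 - 153/700) - 767 = -25089/9100 - 767 = -7004789/9100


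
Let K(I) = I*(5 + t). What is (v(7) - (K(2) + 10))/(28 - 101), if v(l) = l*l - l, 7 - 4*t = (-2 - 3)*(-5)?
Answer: -31/73 ≈ -0.42466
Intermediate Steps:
t = -9/2 (t = 7/4 - (-2 - 3)*(-5)/4 = 7/4 - (-5)*(-5)/4 = 7/4 - 1/4*25 = 7/4 - 25/4 = -9/2 ≈ -4.5000)
v(l) = l**2 - l
K(I) = I/2 (K(I) = I*(5 - 9/2) = I*(1/2) = I/2)
(v(7) - (K(2) + 10))/(28 - 101) = (7*(-1 + 7) - ((1/2)*2 + 10))/(28 - 101) = (7*6 - (1 + 10))/(-73) = (42 - 1*11)*(-1/73) = (42 - 11)*(-1/73) = 31*(-1/73) = -31/73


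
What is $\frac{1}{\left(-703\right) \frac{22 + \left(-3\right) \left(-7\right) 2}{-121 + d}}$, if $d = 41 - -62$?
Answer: $\frac{9}{22496} \approx 0.00040007$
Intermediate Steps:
$d = 103$ ($d = 41 + 62 = 103$)
$\frac{1}{\left(-703\right) \frac{22 + \left(-3\right) \left(-7\right) 2}{-121 + d}} = \frac{1}{\left(-703\right) \frac{22 + \left(-3\right) \left(-7\right) 2}{-121 + 103}} = - \frac{1}{703 \frac{22 + 21 \cdot 2}{-18}} = - \frac{1}{703 \left(22 + 42\right) \left(- \frac{1}{18}\right)} = - \frac{1}{703 \cdot 64 \left(- \frac{1}{18}\right)} = - \frac{1}{703 \left(- \frac{32}{9}\right)} = \left(- \frac{1}{703}\right) \left(- \frac{9}{32}\right) = \frac{9}{22496}$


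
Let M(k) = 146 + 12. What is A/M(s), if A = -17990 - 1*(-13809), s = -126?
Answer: -4181/158 ≈ -26.462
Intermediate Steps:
M(k) = 158
A = -4181 (A = -17990 + 13809 = -4181)
A/M(s) = -4181/158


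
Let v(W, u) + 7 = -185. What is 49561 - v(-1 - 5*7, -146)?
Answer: 49753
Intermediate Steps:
v(W, u) = -192 (v(W, u) = -7 - 185 = -192)
49561 - v(-1 - 5*7, -146) = 49561 - 1*(-192) = 49561 + 192 = 49753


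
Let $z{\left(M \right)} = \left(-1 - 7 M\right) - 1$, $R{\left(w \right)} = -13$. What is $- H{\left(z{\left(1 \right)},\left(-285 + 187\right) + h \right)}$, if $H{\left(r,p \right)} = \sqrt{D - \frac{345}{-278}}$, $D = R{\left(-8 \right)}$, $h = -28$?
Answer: $- \frac{i \sqrt{908782}}{278} \approx - 3.4291 i$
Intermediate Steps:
$D = -13$
$z{\left(M \right)} = -2 - 7 M$
$H{\left(r,p \right)} = \frac{i \sqrt{908782}}{278}$ ($H{\left(r,p \right)} = \sqrt{-13 - \frac{345}{-278}} = \sqrt{-13 - - \frac{345}{278}} = \sqrt{-13 + \frac{345}{278}} = \sqrt{- \frac{3269}{278}} = \frac{i \sqrt{908782}}{278}$)
$- H{\left(z{\left(1 \right)},\left(-285 + 187\right) + h \right)} = - \frac{i \sqrt{908782}}{278}$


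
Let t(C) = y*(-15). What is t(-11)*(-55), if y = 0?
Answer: 0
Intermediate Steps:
t(C) = 0 (t(C) = 0*(-15) = 0)
t(-11)*(-55) = 0*(-55) = 0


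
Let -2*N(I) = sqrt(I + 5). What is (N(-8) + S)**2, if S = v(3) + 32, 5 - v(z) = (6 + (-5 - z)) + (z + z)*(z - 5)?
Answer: (102 - I*sqrt(3))**2/4 ≈ 2600.3 - 88.335*I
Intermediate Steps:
v(z) = 4 + z - 2*z*(-5 + z) (v(z) = 5 - ((6 + (-5 - z)) + (z + z)*(z - 5)) = 5 - ((1 - z) + (2*z)*(-5 + z)) = 5 - ((1 - z) + 2*z*(-5 + z)) = 5 - (1 - z + 2*z*(-5 + z)) = 5 + (-1 + z - 2*z*(-5 + z)) = 4 + z - 2*z*(-5 + z))
N(I) = -sqrt(5 + I)/2 (N(I) = -sqrt(I + 5)/2 = -sqrt(5 + I)/2)
S = 51 (S = (4 - 2*3**2 + 11*3) + 32 = (4 - 2*9 + 33) + 32 = (4 - 18 + 33) + 32 = 19 + 32 = 51)
(N(-8) + S)**2 = (-sqrt(5 - 8)/2 + 51)**2 = (-I*sqrt(3)/2 + 51)**2 = (51 - I*sqrt(3)/2)**2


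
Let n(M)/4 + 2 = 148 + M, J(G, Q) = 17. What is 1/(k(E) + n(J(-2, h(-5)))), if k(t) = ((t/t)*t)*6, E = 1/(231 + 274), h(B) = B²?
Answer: 505/329266 ≈ 0.0015337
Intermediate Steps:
n(M) = 584 + 4*M (n(M) = -8 + 4*(148 + M) = -8 + (592 + 4*M) = 584 + 4*M)
E = 1/505 ≈ 0.0019802
k(t) = 6*t (k(t) = (1*t)*6 = t*6 = 6*t)
1/(k(E) + n(J(-2, h(-5)))) = 1/(6*(1/505) + (584 + 4*17)) = 1/(6/505 + (584 + 68)) = 1/(6/505 + 652) = 1/(329266/505) = 505/329266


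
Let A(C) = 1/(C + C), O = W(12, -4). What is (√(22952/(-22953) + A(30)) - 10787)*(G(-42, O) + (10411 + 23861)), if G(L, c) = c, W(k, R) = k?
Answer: -369821508 + 17142*I*√5755962065/38255 ≈ -3.6982e+8 + 33996.0*I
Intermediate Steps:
O = 12
A(C) = 1/(2*C)
(√(22952/(-22953) + A(30)) - 10787)*(G(-42, O) + (10411 + 23861)) = (√(22952/(-22953) + (½)/30) - 10787)*(12 + (10411 + 23861)) = (√(22952*(-1/22953) + (½)*(1/30)) - 10787)*(12 + 34272) = (√(-22952/22953 + 1/60) - 10787)*34284 = (√(-150463/153020) - 10787)*34284 = (I*√5755962065/76510 - 10787)*34284 = (-10787 + I*√5755962065/76510)*34284 = -369821508 + 17142*I*√5755962065/38255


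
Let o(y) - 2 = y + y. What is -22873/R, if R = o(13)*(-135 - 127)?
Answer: 22873/7336 ≈ 3.1179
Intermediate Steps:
o(y) = 2 + 2*y (o(y) = 2 + (y + y) = 2 + 2*y)
R = -7336 (R = (2 + 2*13)*(-135 - 127) = (2 + 26)*(-262) = 28*(-262) = -7336)
-22873/R = -22873/(-7336) = -22873*(-1/7336) = 22873/7336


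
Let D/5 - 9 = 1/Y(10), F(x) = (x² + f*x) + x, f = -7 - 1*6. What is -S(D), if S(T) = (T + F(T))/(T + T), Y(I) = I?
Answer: -69/4 ≈ -17.250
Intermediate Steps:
f = -13 (f = -7 - 6 = -13)
F(x) = x² - 12*x (F(x) = (x² - 13*x) + x = x² - 12*x)
D = 91/2 (D = 45 + 5/10 = 45 + 5*(⅒) = 45 + ½ = 91/2 ≈ 45.500)
S(T) = (T + T*(-12 + T))/(2*T) (S(T) = (T + T*(-12 + T))/(T + T) = (T + T*(-12 + T))/((2*T)) = (T + T*(-12 + T))*(1/(2*T)) = (T + T*(-12 + T))/(2*T))
-S(D) = -(-11/2 + (½)*(91/2)) = -(-11/2 + 91/4) = -1*69/4 = -69/4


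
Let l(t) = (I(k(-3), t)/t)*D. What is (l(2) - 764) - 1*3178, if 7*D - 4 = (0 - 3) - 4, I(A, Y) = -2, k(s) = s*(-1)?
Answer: -27591/7 ≈ -3941.6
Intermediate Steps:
k(s) = -s
D = -3/7 (D = 4/7 + ((0 - 3) - 4)/7 = 4/7 + (-3 - 4)/7 = 4/7 + (⅐)*(-7) = 4/7 - 1 = -3/7 ≈ -0.42857)
l(t) = 6/(7*t) (l(t) = -2/t*(-3/7) = 6/(7*t))
(l(2) - 764) - 1*3178 = ((6/7)/2 - 764) - 1*3178 = ((6/7)*(½) - 764) - 3178 = (3/7 - 764) - 3178 = -5345/7 - 3178 = -27591/7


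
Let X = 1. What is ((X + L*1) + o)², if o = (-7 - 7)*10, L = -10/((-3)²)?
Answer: 1590121/81 ≈ 19631.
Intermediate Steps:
L = -10/9 ≈ -1.1111
o = -140 (o = -14*10 = -140)
((X + L*1) + o)² = ((1 - 10/9*1) - 140)² = ((1 - 10/9) - 140)² = (-⅑ - 140)² = (-1261/9)² = 1590121/81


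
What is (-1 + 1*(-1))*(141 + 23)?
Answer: -328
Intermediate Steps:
(-1 + 1*(-1))*(141 + 23) = (-1 - 1)*164 = -2*164 = -328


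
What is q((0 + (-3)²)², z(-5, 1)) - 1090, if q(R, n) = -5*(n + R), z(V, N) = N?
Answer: -1500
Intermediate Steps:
q(R, n) = -5*R - 5*n (q(R, n) = -5*(R + n) = -5*R - 5*n)
q((0 + (-3)²)², z(-5, 1)) - 1090 = (-5*(0 + (-3)²)² - 5*1) - 1090 = (-5*(0 + 9)² - 5) - 1090 = (-5*9² - 5) - 1090 = (-5*81 - 5) - 1090 = (-405 - 5) - 1090 = -410 - 1090 = -1500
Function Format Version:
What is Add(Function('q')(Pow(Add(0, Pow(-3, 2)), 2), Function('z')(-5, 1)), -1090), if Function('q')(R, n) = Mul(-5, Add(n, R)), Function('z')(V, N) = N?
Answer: -1500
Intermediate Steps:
Function('q')(R, n) = Add(Mul(-5, R), Mul(-5, n)) (Function('q')(R, n) = Mul(-5, Add(R, n)) = Add(Mul(-5, R), Mul(-5, n)))
Add(Function('q')(Pow(Add(0, Pow(-3, 2)), 2), Function('z')(-5, 1)), -1090) = Add(Add(Mul(-5, Pow(Add(0, Pow(-3, 2)), 2)), Mul(-5, 1)), -1090) = Add(Add(Mul(-5, Pow(Add(0, 9), 2)), -5), -1090) = Add(Add(Mul(-5, Pow(9, 2)), -5), -1090) = Add(Add(Mul(-5, 81), -5), -1090) = Add(Add(-405, -5), -1090) = Add(-410, -1090) = -1500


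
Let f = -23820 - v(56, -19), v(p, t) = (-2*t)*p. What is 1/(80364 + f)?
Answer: 1/54416 ≈ 1.8377e-5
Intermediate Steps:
v(p, t) = -2*p*t
f = -25948 (f = -23820 - (-2)*56*(-19) = -23820 - 1*2128 = -23820 - 2128 = -25948)
1/(80364 + f) = 1/(80364 - 25948) = 1/54416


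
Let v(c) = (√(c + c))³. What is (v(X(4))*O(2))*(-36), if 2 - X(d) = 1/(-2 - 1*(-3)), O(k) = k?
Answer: -144*√2 ≈ -203.65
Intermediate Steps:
X(d) = 1 (X(d) = 2 - 1/(-2 - 1*(-3)) = 2 - 1/(-2 + 3) = 2 - 1/1 = 2 - 1*1 = 2 - 1 = 1)
v(c) = 2*√2*c^(3/2) (v(c) = (√(2*c))³ = (√2*√c)³ = 2*√2*c^(3/2))
(v(X(4))*O(2))*(-36) = ((2*√2*1^(3/2))*2)*(-36) = ((2*√2*1)*2)*(-36) = ((2*√2)*2)*(-36) = (4*√2)*(-36) = -144*√2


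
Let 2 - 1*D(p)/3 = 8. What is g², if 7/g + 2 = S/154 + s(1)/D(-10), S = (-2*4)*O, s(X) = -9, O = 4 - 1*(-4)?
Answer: 1162084/87025 ≈ 13.353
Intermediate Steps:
O = 8 (O = 4 + 4 = 8)
D(p) = -18 (D(p) = 6 - 3*8 = 6 - 24 = -18)
S = -64 (S = -2*4*8 = -8*8 = -64)
g = -1078/295 (g = 7/(-2 + (-64/154 - 9/(-18))) = 7/(-2 + (-64*1/154 - 9*(-1/18))) = 7/(-2 + (-32/77 + ½)) = 7/(-2 + 13/154) = 7/(-295/154) = 7*(-154/295) = -1078/295 ≈ -3.6542)
g² = (-1078/295)² = 1162084/87025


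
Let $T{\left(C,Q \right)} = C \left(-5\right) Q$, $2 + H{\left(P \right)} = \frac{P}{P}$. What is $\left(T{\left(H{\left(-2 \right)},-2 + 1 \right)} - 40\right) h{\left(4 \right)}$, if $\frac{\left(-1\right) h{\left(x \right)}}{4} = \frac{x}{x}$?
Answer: $180$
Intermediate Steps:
$H{\left(P \right)} = -1$ ($H{\left(P \right)} = -2 + \frac{P}{P} = -2 + 1 = -1$)
$h{\left(x \right)} = -4$ ($h{\left(x \right)} = - 4 \frac{x}{x} = \left(-4\right) 1 = -4$)
$T{\left(C,Q \right)} = - 5 C Q$
$\left(T{\left(H{\left(-2 \right)},-2 + 1 \right)} - 40\right) h{\left(4 \right)} = \left(\left(-5\right) \left(-1\right) \left(-2 + 1\right) - 40\right) \left(-4\right) = \left(\left(-5\right) \left(-1\right) \left(-1\right) - 40\right) \left(-4\right) = \left(-5 - 40\right) \left(-4\right) = \left(-45\right) \left(-4\right) = 180$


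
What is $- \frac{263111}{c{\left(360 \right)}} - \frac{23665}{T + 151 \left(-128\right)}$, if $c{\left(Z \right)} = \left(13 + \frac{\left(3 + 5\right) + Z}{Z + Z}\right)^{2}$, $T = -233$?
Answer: $- \frac{10413348300215}{7230997504} \approx -1440.1$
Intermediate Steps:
$c{\left(Z \right)} = \left(13 + \frac{8 + Z}{2 Z}\right)^{2}$
$- \frac{263111}{c{\left(360 \right)}} - \frac{23665}{T + 151 \left(-128\right)} = - \frac{263111}{\frac{1}{4} \cdot \frac{1}{129600} \left(8 + 27 \cdot 360\right)^{2}} - \frac{23665}{-233 + 151 \left(-128\right)} = - \frac{263111}{\frac{1}{4} \cdot \frac{1}{129600} \left(8 + 9720\right)^{2}} - \frac{23665}{-233 - 19328} = - \frac{263111}{\frac{1}{4} \cdot \frac{1}{129600} \cdot 9728^{2}} - \frac{23665}{-19561} = - \frac{263111}{\frac{1}{4} \cdot \frac{1}{129600} \cdot 94633984} - - \frac{23665}{19561} = - \frac{263111}{\frac{369664}{2025}} + \frac{23665}{19561} = \left(-263111\right) \frac{2025}{369664} + \frac{23665}{19561} = - \frac{532799775}{369664} + \frac{23665}{19561} = - \frac{10413348300215}{7230997504}$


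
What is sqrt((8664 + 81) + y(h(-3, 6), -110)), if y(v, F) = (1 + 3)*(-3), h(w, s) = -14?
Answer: sqrt(8733) ≈ 93.451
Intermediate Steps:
y(v, F) = -12 (y(v, F) = 4*(-3) = -12)
sqrt((8664 + 81) + y(h(-3, 6), -110)) = sqrt((8664 + 81) - 12) = sqrt(8745 - 12) = sqrt(8733)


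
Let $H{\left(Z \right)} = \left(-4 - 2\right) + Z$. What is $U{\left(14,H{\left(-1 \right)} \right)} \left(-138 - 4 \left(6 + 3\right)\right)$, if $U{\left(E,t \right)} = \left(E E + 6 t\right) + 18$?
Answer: $-29928$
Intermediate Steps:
$H{\left(Z \right)} = -6 + Z$
$U{\left(E,t \right)} = 18 + E^{2} + 6 t$ ($U{\left(E,t \right)} = \left(E^{2} + 6 t\right) + 18 = 18 + E^{2} + 6 t$)
$U{\left(14,H{\left(-1 \right)} \right)} \left(-138 - 4 \left(6 + 3\right)\right) = \left(18 + 14^{2} + 6 \left(-6 - 1\right)\right) \left(-138 - 4 \left(6 + 3\right)\right) = \left(18 + 196 + 6 \left(-7\right)\right) \left(-138 - 36\right) = \left(18 + 196 - 42\right) \left(-138 - 36\right) = 172 \left(-174\right) = -29928$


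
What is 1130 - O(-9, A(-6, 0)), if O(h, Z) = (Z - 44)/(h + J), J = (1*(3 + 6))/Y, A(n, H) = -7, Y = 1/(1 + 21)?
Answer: 71207/63 ≈ 1130.3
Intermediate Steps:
Y = 1/22 ≈ 0.045455
J = 198 (J = (1*(3 + 6))/(1/22) = (1*9)*22 = 9*22 = 198)
O(h, Z) = (-44 + Z)/(198 + h) (O(h, Z) = (Z - 44)/(h + 198) = (-44 + Z)/(198 + h))
1130 - O(-9, A(-6, 0)) = 1130 - (-44 - 7)/(198 - 9) = 1130 - (-51)/189 = 1130 - 1*(-17/63) = 1130 + 17/63 = 71207/63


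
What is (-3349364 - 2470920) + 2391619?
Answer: -3428665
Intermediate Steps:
(-3349364 - 2470920) + 2391619 = -5820284 + 2391619 = -3428665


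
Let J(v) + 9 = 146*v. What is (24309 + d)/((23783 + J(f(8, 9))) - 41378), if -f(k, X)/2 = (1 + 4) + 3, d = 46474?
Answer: -70783/19940 ≈ -3.5498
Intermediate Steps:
f(k, X) = -16 (f(k, X) = -2*((1 + 4) + 3) = -2*(5 + 3) = -2*8 = -16)
J(v) = -9 + 146*v
(24309 + d)/((23783 + J(f(8, 9))) - 41378) = (24309 + 46474)/((23783 + (-9 + 146*(-16))) - 41378) = 70783/((23783 + (-9 - 2336)) - 41378) = 70783/((23783 - 2345) - 41378) = 70783/(21438 - 41378) = 70783/(-19940) = 70783*(-1/19940) = -70783/19940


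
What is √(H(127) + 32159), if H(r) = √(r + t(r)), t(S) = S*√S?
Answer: √(32159 + √127*√(1 + √127)) ≈ 179.44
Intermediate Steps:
t(S) = S^(3/2)
H(r) = √(r + r^(3/2))
√(H(127) + 32159) = √(√(127 + 127^(3/2)) + 32159) = √(√(127 + 127*√127) + 32159) = √(32159 + √(127 + 127*√127))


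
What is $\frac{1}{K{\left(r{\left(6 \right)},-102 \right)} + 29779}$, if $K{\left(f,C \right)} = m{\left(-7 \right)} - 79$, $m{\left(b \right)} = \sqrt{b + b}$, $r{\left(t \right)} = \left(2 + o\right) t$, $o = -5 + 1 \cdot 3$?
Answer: $\frac{14850}{441045007} - \frac{i \sqrt{14}}{882090014} \approx 3.367 \cdot 10^{-5} - 4.2418 \cdot 10^{-9} i$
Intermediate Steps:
$o = -2$ ($o = -5 + 3 = -2$)
$r{\left(t \right)} = 0$ ($r{\left(t \right)} = \left(2 - 2\right) t = 0 t = 0$)
$m{\left(b \right)} = \sqrt{2} \sqrt{b}$ ($m{\left(b \right)} = \sqrt{2 b} = \sqrt{2} \sqrt{b}$)
$K{\left(f,C \right)} = -79 + i \sqrt{14}$ ($K{\left(f,C \right)} = \sqrt{2} \sqrt{-7} - 79 = \sqrt{2} i \sqrt{7} - 79 = i \sqrt{14} - 79 = -79 + i \sqrt{14}$)
$\frac{1}{K{\left(r{\left(6 \right)},-102 \right)} + 29779} = \frac{1}{\left(-79 + i \sqrt{14}\right) + 29779} = \frac{1}{29700 + i \sqrt{14}}$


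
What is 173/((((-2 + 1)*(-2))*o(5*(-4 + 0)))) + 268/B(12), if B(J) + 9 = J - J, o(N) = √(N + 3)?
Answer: -268/9 - 173*I*√17/34 ≈ -29.778 - 20.979*I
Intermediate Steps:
o(N) = √(3 + N)
B(J) = -9 (B(J) = -9 + (J - J) = -9 + 0 = -9)
173/((((-2 + 1)*(-2))*o(5*(-4 + 0)))) + 268/B(12) = 173/((((-2 + 1)*(-2))*√(3 + 5*(-4 + 0)))) + 268/(-9) = 173/(((-1*(-2))*√(3 + 5*(-4)))) + 268*(-⅑) = 173/((2*√(3 - 20))) - 268/9 = 173/((2*√(-17))) - 268/9 = 173/((2*(I*√17))) - 268/9 = 173/((2*I*√17)) - 268/9 = 173*(-I*√17/34) - 268/9 = -173*I*√17/34 - 268/9 = -268/9 - 173*I*√17/34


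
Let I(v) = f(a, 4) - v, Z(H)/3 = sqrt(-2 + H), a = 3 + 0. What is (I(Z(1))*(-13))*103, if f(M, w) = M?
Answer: -4017 + 4017*I ≈ -4017.0 + 4017.0*I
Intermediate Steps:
a = 3
Z(H) = 3*sqrt(-2 + H)
I(v) = 3 - v
(I(Z(1))*(-13))*103 = ((3 - 3*sqrt(-2 + 1))*(-13))*103 = ((3 - 3*sqrt(-1))*(-13))*103 = ((3 - 3*I)*(-13))*103 = (-39 + 39*I)*103 = -4017 + 4017*I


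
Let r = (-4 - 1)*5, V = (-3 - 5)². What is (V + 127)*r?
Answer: -4775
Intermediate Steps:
V = 64 (V = (-8)² = 64)
r = -25 (r = -5*5 = -25)
(V + 127)*r = (64 + 127)*(-25) = 191*(-25) = -4775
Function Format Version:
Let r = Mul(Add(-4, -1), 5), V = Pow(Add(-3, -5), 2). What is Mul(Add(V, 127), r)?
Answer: -4775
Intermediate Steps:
V = 64 (V = Pow(-8, 2) = 64)
r = -25 (r = Mul(-5, 5) = -25)
Mul(Add(V, 127), r) = Mul(Add(64, 127), -25) = Mul(191, -25) = -4775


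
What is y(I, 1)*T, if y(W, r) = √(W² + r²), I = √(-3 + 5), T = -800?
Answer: -800*√3 ≈ -1385.6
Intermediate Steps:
I = √2 ≈ 1.4142
y(I, 1)*T = √((√2)² + 1²)*(-800) = √(2 + 1)*(-800) = √3*(-800) = -800*√3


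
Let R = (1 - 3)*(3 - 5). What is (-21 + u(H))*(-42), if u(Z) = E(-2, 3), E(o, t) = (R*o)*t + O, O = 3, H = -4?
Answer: 1764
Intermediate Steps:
R = 4 (R = -2*(-2) = 4)
E(o, t) = 3 + 4*o*t (E(o, t) = (4*o)*t + 3 = 4*o*t + 3 = 3 + 4*o*t)
u(Z) = -21 (u(Z) = 3 + 4*(-2)*3 = 3 - 24 = -21)
(-21 + u(H))*(-42) = (-21 - 21)*(-42) = -42*(-42) = 1764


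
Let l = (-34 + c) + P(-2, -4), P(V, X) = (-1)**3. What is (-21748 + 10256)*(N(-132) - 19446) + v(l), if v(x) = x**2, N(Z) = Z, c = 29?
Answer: 224990412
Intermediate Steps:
P(V, X) = -1
l = -6 (l = (-34 + 29) - 1 = -5 - 1 = -6)
(-21748 + 10256)*(N(-132) - 19446) + v(l) = (-21748 + 10256)*(-132 - 19446) + (-6)**2 = -11492*(-19578) + 36 = 224990376 + 36 = 224990412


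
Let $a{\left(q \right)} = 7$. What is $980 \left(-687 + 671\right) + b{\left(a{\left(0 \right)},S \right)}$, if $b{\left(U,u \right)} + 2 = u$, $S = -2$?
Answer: $-15684$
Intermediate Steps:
$b{\left(U,u \right)} = -2 + u$
$980 \left(-687 + 671\right) + b{\left(a{\left(0 \right)},S \right)} = 980 \left(-687 + 671\right) - 4 = 980 \left(-16\right) - 4 = -15680 - 4 = -15684$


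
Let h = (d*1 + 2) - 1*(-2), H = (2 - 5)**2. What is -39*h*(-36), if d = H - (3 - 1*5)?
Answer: 21060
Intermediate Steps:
H = 9 (H = (-3)**2 = 9)
d = 11 (d = 9 - (3 - 1*5) = 9 - (3 - 5) = 9 - 1*(-2) = 9 + 2 = 11)
h = 15 (h = (11*1 + 2) - 1*(-2) = (11 + 2) + 2 = 13 + 2 = 15)
-39*h*(-36) = -39*15*(-36) = -585*(-36) = 21060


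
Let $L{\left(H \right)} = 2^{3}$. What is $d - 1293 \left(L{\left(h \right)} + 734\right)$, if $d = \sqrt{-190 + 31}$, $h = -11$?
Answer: $-959406 + i \sqrt{159} \approx -9.5941 \cdot 10^{5} + 12.61 i$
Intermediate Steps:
$L{\left(H \right)} = 8$
$d = i \sqrt{159}$ ($d = \sqrt{-159} = i \sqrt{159} \approx 12.61 i$)
$d - 1293 \left(L{\left(h \right)} + 734\right) = i \sqrt{159} - 1293 \left(8 + 734\right) = i \sqrt{159} - 959406 = -959406 + i \sqrt{159}$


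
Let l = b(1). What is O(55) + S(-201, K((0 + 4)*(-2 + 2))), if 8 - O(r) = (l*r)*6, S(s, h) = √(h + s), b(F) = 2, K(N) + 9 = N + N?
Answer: -652 + I*√210 ≈ -652.0 + 14.491*I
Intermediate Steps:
K(N) = -9 + 2*N (K(N) = -9 + (N + N) = -9 + 2*N)
l = 2
O(r) = 8 - 12*r (O(r) = 8 - 2*r*6 = 8 - 12*r)
O(55) + S(-201, K((0 + 4)*(-2 + 2))) = (8 - 12*55) + √((-9 + 2*((0 + 4)*(-2 + 2))) - 201) = (8 - 660) + √((-9 + 2*(4*0)) - 201) = -652 + √((-9 + 2*0) - 201) = -652 + √((-9 + 0) - 201) = -652 + √(-9 - 201) = -652 + √(-210) = -652 + I*√210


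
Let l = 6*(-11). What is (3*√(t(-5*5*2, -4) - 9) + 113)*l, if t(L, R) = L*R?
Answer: -7458 - 198*√191 ≈ -10194.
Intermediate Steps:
l = -66
(3*√(t(-5*5*2, -4) - 9) + 113)*l = (3*√((-5*5*2)*(-4) - 9) + 113)*(-66) = (3*√(-25*2*(-4) - 9) + 113)*(-66) = (3*√(-50*(-4) - 9) + 113)*(-66) = (3*√(200 - 9) + 113)*(-66) = (3*√191 + 113)*(-66) = (113 + 3*√191)*(-66) = -7458 - 198*√191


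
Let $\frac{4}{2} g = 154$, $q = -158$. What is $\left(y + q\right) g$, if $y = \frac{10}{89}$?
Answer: $- \frac{1082004}{89} \approx -12157.0$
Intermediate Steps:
$g = 77$ ($g = \frac{1}{2} \cdot 154 = 77$)
$y = \frac{10}{89}$ ($y = 10 \cdot \frac{1}{89} = \frac{10}{89} \approx 0.11236$)
$\left(y + q\right) g = \left(\frac{10}{89} - 158\right) 77 = \left(- \frac{14052}{89}\right) 77 = - \frac{1082004}{89}$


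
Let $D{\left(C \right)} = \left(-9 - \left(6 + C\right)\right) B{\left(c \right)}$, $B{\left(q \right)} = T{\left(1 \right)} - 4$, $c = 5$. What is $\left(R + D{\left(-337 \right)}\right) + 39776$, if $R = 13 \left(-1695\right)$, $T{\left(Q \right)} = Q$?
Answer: $16775$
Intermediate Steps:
$B{\left(q \right)} = -3$ ($B{\left(q \right)} = 1 - 4 = -3$)
$D{\left(C \right)} = 45 + 3 C$ ($D{\left(C \right)} = \left(-9 - \left(6 + C\right)\right) \left(-3\right) = \left(-15 - C\right) \left(-3\right) = 45 + 3 C$)
$R = -22035$
$\left(R + D{\left(-337 \right)}\right) + 39776 = \left(-22035 + \left(45 + 3 \left(-337\right)\right)\right) + 39776 = \left(-22035 + \left(45 - 1011\right)\right) + 39776 = \left(-22035 - 966\right) + 39776 = -23001 + 39776 = 16775$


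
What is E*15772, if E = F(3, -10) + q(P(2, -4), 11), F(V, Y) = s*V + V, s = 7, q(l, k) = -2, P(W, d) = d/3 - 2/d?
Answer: 346984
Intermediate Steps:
P(W, d) = -2/d + d/3 (P(W, d) = d*(⅓) - 2/d = d/3 - 2/d = -2/d + d/3)
F(V, Y) = 8*V (F(V, Y) = 7*V + V = 8*V)
E = 22 (E = 8*3 - 2 = 24 - 2 = 22)
E*15772 = 22*15772 = 346984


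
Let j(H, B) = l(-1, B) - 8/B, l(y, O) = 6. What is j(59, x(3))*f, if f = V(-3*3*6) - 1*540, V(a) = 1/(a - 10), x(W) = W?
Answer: -172805/96 ≈ -1800.1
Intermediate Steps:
j(H, B) = 6 - 8/B
V(a) = 1/(-10 + a)
f = -34561/64 (f = 1/(-10 - 3*3*6) - 1*540 = 1/(-10 - 9*6) - 540 = 1/(-10 - 54) - 540 = 1/(-64) - 540 = -1/64 - 540 = -34561/64 ≈ -540.02)
j(59, x(3))*f = (6 - 8/3)*(-34561/64) = (10/3)*(-34561/64) = -172805/96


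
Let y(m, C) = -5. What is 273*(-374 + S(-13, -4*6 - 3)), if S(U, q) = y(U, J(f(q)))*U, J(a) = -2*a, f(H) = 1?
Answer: -84357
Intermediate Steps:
S(U, q) = -5*U
273*(-374 + S(-13, -4*6 - 3)) = 273*(-374 - 5*(-13)) = 273*(-374 + 65) = 273*(-309) = -84357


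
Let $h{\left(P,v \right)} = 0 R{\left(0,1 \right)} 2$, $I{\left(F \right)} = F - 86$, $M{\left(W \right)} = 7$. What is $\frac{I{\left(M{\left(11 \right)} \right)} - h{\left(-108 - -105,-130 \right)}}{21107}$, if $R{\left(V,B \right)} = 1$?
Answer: $- \frac{79}{21107} \approx -0.0037428$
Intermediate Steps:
$I{\left(F \right)} = -86 + F$
$h{\left(P,v \right)} = 0$ ($h{\left(P,v \right)} = 0 \cdot 1 \cdot 2 = 0 \cdot 2 = 0$)
$\frac{I{\left(M{\left(11 \right)} \right)} - h{\left(-108 - -105,-130 \right)}}{21107} = \frac{\left(-86 + 7\right) - 0}{21107} = \left(-79 + 0\right) \frac{1}{21107} = \left(-79\right) \frac{1}{21107} = - \frac{79}{21107}$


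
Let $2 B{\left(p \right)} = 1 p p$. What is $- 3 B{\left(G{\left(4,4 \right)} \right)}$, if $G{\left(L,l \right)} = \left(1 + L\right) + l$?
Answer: $- \frac{243}{2} \approx -121.5$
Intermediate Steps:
$G{\left(L,l \right)} = 1 + L + l$
$B{\left(p \right)} = \frac{p^{2}}{2}$ ($B{\left(p \right)} = \frac{1 p p}{2} = \frac{p p}{2} = \frac{p^{2}}{2}$)
$- 3 B{\left(G{\left(4,4 \right)} \right)} = - 3 \frac{\left(1 + 4 + 4\right)^{2}}{2} = - 3 \frac{9^{2}}{2} = - 3 \cdot \frac{1}{2} \cdot 81 = - \frac{3 \cdot 81}{2} = \left(-1\right) \frac{243}{2} = - \frac{243}{2}$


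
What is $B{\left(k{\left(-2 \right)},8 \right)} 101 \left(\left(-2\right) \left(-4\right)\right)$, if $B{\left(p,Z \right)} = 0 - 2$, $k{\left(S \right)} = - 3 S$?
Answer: $-1616$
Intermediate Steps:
$B{\left(p,Z \right)} = -2$ ($B{\left(p,Z \right)} = 0 - 2 = -2$)
$B{\left(k{\left(-2 \right)},8 \right)} 101 \left(\left(-2\right) \left(-4\right)\right) = \left(-2\right) 101 \left(\left(-2\right) \left(-4\right)\right) = \left(-202\right) 8 = -1616$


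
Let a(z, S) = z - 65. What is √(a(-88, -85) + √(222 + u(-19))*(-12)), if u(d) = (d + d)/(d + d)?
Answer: √(-153 - 12*√223) ≈ 18.226*I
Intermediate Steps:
a(z, S) = -65 + z
u(d) = 1 (u(d) = (2*d)/((2*d)) = (2*d)*(1/(2*d)) = 1)
√(a(-88, -85) + √(222 + u(-19))*(-12)) = √((-65 - 88) + √(222 + 1)*(-12)) = √(-153 + √223*(-12)) = √(-153 - 12*√223)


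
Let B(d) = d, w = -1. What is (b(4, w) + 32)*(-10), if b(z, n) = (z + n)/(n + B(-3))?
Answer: -625/2 ≈ -312.50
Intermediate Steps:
b(z, n) = (n + z)/(-3 + n) (b(z, n) = (z + n)/(n - 3) = (n + z)/(-3 + n))
(b(4, w) + 32)*(-10) = ((-1 + 4)/(-3 - 1) + 32)*(-10) = (3/(-4) + 32)*(-10) = (-¼*3 + 32)*(-10) = (-¾ + 32)*(-10) = (125/4)*(-10) = -625/2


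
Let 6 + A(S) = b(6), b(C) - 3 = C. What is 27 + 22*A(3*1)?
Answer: 93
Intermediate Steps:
b(C) = 3 + C
A(S) = 3 (A(S) = -6 + (3 + 6) = -6 + 9 = 3)
27 + 22*A(3*1) = 27 + 22*3 = 27 + 66 = 93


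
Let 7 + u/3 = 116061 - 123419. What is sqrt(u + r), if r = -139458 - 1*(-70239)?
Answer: 3*I*sqrt(10146) ≈ 302.18*I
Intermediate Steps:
u = -22095 (u = -21 + 3*(116061 - 123419) = -21 + 3*(-7358) = -21 - 22074 = -22095)
r = -69219 (r = -139458 + 70239 = -69219)
sqrt(u + r) = sqrt(-22095 - 69219) = sqrt(-91314) = 3*I*sqrt(10146)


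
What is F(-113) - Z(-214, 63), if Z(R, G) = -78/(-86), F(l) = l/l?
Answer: 4/43 ≈ 0.093023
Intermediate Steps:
F(l) = 1
Z(R, G) = 39/43 (Z(R, G) = -78*(-1/86) = 39/43)
F(-113) - Z(-214, 63) = 1 - 1*39/43 = 1 - 39/43 = 4/43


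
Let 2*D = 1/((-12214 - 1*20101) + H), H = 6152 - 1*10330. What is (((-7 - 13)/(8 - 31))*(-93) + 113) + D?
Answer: 53936631/1678678 ≈ 32.130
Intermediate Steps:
H = -4178 (H = 6152 - 10330 = -4178)
D = -1/72986 (D = 1/(2*((-12214 - 1*20101) - 4178)) = 1/(2*((-12214 - 20101) - 4178)) = 1/(2*(-32315 - 4178)) = (½)/(-36493) = (½)*(-1/36493) = -1/72986 ≈ -1.3701e-5)
(((-7 - 13)/(8 - 31))*(-93) + 113) + D = (((-7 - 13)/(8 - 31))*(-93) + 113) - 1/72986 = (-20/(-23)*(-93) + 113) - 1/72986 = (-20*(-1/23)*(-93) + 113) - 1/72986 = ((20/23)*(-93) + 113) - 1/72986 = (-1860/23 + 113) - 1/72986 = 739/23 - 1/72986 = 53936631/1678678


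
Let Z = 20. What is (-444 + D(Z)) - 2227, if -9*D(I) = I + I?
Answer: -24079/9 ≈ -2675.4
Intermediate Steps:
D(I) = -2*I/9 (D(I) = -(I + I)/9 = -2*I/9)
(-444 + D(Z)) - 2227 = (-444 - 2/9*20) - 2227 = (-444 - 40/9) - 2227 = -4036/9 - 2227 = -24079/9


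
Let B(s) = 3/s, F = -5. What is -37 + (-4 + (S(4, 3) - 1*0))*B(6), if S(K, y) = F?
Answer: -83/2 ≈ -41.500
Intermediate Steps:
S(K, y) = -5
-37 + (-4 + (S(4, 3) - 1*0))*B(6) = -37 + (-4 + (-5 - 1*0))*(3/6) = -37 + (-4 + (-5 + 0))*(3*(1/6)) = -37 + (-4 - 5)*(1/2) = -37 - 9*1/2 = -37 - 9/2 = -83/2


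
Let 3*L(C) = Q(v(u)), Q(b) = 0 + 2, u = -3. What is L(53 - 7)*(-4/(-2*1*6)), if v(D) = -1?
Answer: 2/9 ≈ 0.22222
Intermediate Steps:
Q(b) = 2
L(C) = ⅔ (L(C) = (⅓)*2 = ⅔)
L(53 - 7)*(-4/(-2*1*6)) = 2*(-4/(-2*1*6))/3 = 2*(-4/((-2*6)))/3 = 2*(-4/(-12))/3 = 2*(-4*(-1/12))/3 = (⅔)*(⅓) = 2/9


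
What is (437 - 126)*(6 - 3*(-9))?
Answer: 10263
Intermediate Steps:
(437 - 126)*(6 - 3*(-9)) = 311*(6 + 27) = 311*33 = 10263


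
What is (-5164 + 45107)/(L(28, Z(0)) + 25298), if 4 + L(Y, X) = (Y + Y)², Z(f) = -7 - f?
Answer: 39943/28430 ≈ 1.4050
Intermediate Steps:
L(Y, X) = -4 + 4*Y² (L(Y, X) = -4 + (Y + Y)² = -4 + (2*Y)² = -4 + 4*Y²)
(-5164 + 45107)/(L(28, Z(0)) + 25298) = (-5164 + 45107)/((-4 + 4*28²) + 25298) = 39943/((-4 + 4*784) + 25298) = 39943/((-4 + 3136) + 25298) = 39943/(3132 + 25298) = 39943/28430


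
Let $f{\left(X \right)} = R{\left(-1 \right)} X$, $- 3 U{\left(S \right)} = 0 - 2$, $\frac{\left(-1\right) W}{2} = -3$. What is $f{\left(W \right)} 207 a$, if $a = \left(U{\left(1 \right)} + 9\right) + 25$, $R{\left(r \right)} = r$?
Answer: $-43056$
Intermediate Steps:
$W = 6$ ($W = \left(-2\right) \left(-3\right) = 6$)
$U{\left(S \right)} = \frac{2}{3}$ ($U{\left(S \right)} = - \frac{0 - 2}{3} = \left(- \frac{1}{3}\right) \left(-2\right) = \frac{2}{3}$)
$f{\left(X \right)} = - X$
$a = \frac{104}{3}$ ($a = \left(\frac{2}{3} + 9\right) + 25 = \frac{29}{3} + 25 = \frac{104}{3} \approx 34.667$)
$f{\left(W \right)} 207 a = \left(-1\right) 6 \cdot 207 \cdot \frac{104}{3} = \left(-6\right) 207 \cdot \frac{104}{3} = \left(-1242\right) \frac{104}{3} = -43056$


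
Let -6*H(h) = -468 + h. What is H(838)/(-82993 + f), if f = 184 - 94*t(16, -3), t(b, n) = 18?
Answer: 185/253503 ≈ 0.00072977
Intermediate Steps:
H(h) = 78 - h/6 (H(h) = -(-468 + h)/6 = 78 - h/6)
f = -1508 (f = 184 - 94*18 = 184 - 1692 = -1508)
H(838)/(-82993 + f) = (78 - ⅙*838)/(-82993 - 1508) = (78 - 419/3)/(-84501) = -185/3*(-1/84501) = 185/253503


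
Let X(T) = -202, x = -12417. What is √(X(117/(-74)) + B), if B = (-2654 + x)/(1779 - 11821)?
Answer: I*√20218693346/10042 ≈ 14.16*I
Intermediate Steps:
B = 15071/10042 (B = (-2654 - 12417)/(1779 - 11821) = -15071/(-10042) = -15071*(-1/10042) = 15071/10042 ≈ 1.5008)
√(X(117/(-74)) + B) = √(-202 + 15071/10042) = √(-2013413/10042) = I*√20218693346/10042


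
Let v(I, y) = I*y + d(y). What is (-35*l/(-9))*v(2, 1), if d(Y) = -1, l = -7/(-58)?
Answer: 245/522 ≈ 0.46935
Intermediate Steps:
l = 7/58 (l = -7*(-1/58) = 7/58 ≈ 0.12069)
v(I, y) = -1 + I*y (v(I, y) = I*y - 1 = -1 + I*y)
(-35*l/(-9))*v(2, 1) = (-245/(58*(-9)))*(-1 + 2*1) = (-245*(-1)/(58*9))*(-1 + 2) = -35*(-7/522)*1 = (245/522)*1 = 245/522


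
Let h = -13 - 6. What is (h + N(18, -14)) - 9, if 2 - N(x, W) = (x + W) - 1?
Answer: -29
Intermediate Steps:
N(x, W) = 3 - W - x (N(x, W) = 2 - ((x + W) - 1) = 2 - ((W + x) - 1) = 2 - (-1 + W + x) = 2 + (1 - W - x) = 3 - W - x)
h = -19
(h + N(18, -14)) - 9 = (-19 + (3 - 1*(-14) - 1*18)) - 9 = (-19 + (3 + 14 - 18)) - 9 = (-19 - 1) - 9 = -20 - 9 = -29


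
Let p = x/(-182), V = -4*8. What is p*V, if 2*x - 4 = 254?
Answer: 2064/91 ≈ 22.681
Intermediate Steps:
x = 129 (x = 2 + (½)*254 = 2 + 127 = 129)
V = -32
p = -129/182 (p = 129/(-182) = 129*(-1/182) = -129/182 ≈ -0.70879)
p*V = -129/182*(-32) = 2064/91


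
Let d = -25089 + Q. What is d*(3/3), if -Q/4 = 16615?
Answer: -91549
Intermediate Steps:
Q = -66460 (Q = -4*16615 = -66460)
d = -91549 (d = -25089 - 66460 = -91549)
d*(3/3) = -274647/3 = -91549*1 = -91549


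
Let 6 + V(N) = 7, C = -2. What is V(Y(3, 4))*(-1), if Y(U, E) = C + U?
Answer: -1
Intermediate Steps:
Y(U, E) = -2 + U
V(N) = 1 (V(N) = -6 + 7 = 1)
V(Y(3, 4))*(-1) = 1*(-1) = -1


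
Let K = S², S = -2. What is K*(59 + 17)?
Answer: 304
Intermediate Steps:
K = 4 (K = (-2)² = 4)
K*(59 + 17) = 4*(59 + 17) = 4*76 = 304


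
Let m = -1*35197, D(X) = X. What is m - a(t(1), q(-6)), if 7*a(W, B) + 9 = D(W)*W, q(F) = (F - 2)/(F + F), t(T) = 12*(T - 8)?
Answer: -253426/7 ≈ -36204.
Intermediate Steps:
t(T) = -96 + 12*T (t(T) = 12*(-8 + T) = -96 + 12*T)
q(F) = (-2 + F)/(2*F) (q(F) = (-2 + F)/((2*F)) = (-2 + F)*(1/(2*F)) = (-2 + F)/(2*F))
a(W, B) = -9/7 + W**2/7 (a(W, B) = -9/7 + (W*W)/7 = -9/7 + W**2/7)
m = -35197
m - a(t(1), q(-6)) = -35197 - (-9/7 + (-96 + 12*1)**2/7) = -35197 - (-9/7 + (-96 + 12)**2/7) = -35197 - (-9/7 + (1/7)*(-84)**2) = -35197 - (-9/7 + (1/7)*7056) = -35197 - (-9/7 + 1008) = -35197 - 1*7047/7 = -35197 - 7047/7 = -253426/7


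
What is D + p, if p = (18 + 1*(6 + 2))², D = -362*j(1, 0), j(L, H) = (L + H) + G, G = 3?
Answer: -772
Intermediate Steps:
j(L, H) = 3 + H + L (j(L, H) = (L + H) + 3 = (H + L) + 3 = 3 + H + L)
D = -1448 (D = -362*(3 + 0 + 1) = -362*4 = -1448)
p = 676 (p = (18 + 1*8)² = (18 + 8)² = 26² = 676)
D + p = -1448 + 676 = -772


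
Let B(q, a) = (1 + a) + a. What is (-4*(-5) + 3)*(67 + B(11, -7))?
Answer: 1242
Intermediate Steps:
B(q, a) = 1 + 2*a
(-4*(-5) + 3)*(67 + B(11, -7)) = (-4*(-5) + 3)*(67 + (1 + 2*(-7))) = (20 + 3)*(67 + (1 - 14)) = 23*(67 - 13) = 23*54 = 1242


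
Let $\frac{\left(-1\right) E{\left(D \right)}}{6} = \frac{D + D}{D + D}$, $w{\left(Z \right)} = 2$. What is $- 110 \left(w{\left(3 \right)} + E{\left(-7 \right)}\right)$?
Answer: $440$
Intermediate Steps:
$E{\left(D \right)} = -6$ ($E{\left(D \right)} = - 6 \frac{D + D}{D + D} = - 6 \frac{2 D}{2 D} = - 6 \cdot 2 D \frac{1}{2 D} = \left(-6\right) 1 = -6$)
$- 110 \left(w{\left(3 \right)} + E{\left(-7 \right)}\right) = - 110 \left(2 - 6\right) = \left(-110\right) \left(-4\right) = 440$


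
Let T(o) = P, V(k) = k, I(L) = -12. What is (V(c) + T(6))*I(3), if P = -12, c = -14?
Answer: 312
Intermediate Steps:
T(o) = -12
(V(c) + T(6))*I(3) = (-14 - 12)*(-12) = -26*(-12) = 312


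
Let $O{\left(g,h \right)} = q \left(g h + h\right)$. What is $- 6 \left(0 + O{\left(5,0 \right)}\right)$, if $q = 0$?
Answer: $0$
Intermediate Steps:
$O{\left(g,h \right)} = 0$ ($O{\left(g,h \right)} = 0 \left(g h + h\right) = 0 \left(h + g h\right) = 0$)
$- 6 \left(0 + O{\left(5,0 \right)}\right) = - 6 \left(0 + 0\right) = \left(-6\right) 0 = 0$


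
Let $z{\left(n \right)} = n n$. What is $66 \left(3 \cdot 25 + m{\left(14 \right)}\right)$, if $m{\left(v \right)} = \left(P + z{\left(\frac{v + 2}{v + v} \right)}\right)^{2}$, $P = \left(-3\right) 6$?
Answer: $\frac{61382046}{2401} \approx 25565.0$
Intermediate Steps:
$P = -18$
$z{\left(n \right)} = n^{2}$
$m{\left(v \right)} = \left(-18 + \frac{\left(2 + v\right)^{2}}{4 v^{2}}\right)^{2}$ ($m{\left(v \right)} = \left(-18 + \left(\frac{v + 2}{v + v}\right)^{2}\right)^{2} = \left(-18 + \left(\frac{2 + v}{2 v}\right)^{2}\right)^{2} = \left(-18 + \frac{\left(2 + v\right)^{2}}{4 v^{2}}\right)^{2}$)
$66 \left(3 \cdot 25 + m{\left(14 \right)}\right) = 66 \left(3 \cdot 25 + \frac{\left(\left(2 + 14\right)^{2} - 72 \cdot 14^{2}\right)^{2}}{16 \cdot 38416}\right) = 66 \left(75 + \frac{1}{16} \cdot \frac{1}{38416} \left(16^{2} - 14112\right)^{2}\right) = 66 \left(75 + \frac{1}{16} \cdot \frac{1}{38416} \left(256 - 14112\right)^{2}\right) = 66 \left(75 + \frac{1}{16} \cdot \frac{1}{38416} \left(-13856\right)^{2}\right) = 66 \left(75 + \frac{1}{16} \cdot \frac{1}{38416} \cdot 191988736\right) = 66 \left(75 + \frac{749956}{2401}\right) = 66 \cdot \frac{930031}{2401} = \frac{61382046}{2401}$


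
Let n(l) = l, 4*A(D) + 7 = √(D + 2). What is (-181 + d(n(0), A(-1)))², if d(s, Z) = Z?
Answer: 133225/4 ≈ 33306.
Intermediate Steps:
A(D) = -7/4 + √(2 + D)/4 (A(D) = -7/4 + √(D + 2)/4 = -7/4 + √(2 + D)/4)
(-181 + d(n(0), A(-1)))² = (-181 + (-7/4 + √(2 - 1)/4))² = (-181 + (-7/4 + √1/4))² = (-181 + (-7/4 + (¼)*1))² = (-181 + (-7/4 + ¼))² = (-181 - 3/2)² = (-365/2)² = 133225/4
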